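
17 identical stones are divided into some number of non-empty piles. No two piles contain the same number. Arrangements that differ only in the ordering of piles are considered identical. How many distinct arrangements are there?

There are too many to list fully; the first 12 (by largest part) are:
17
16+1
15+2
14+3
14+2+1
13+4
13+3+1
12+5
12+4+1
12+3+2
11+6
11+5+1
…and 26 more, for 38 total.

38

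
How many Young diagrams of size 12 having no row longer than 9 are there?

73

Direct enumeration gives 73 partitions.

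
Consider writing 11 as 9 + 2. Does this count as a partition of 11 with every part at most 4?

No

The parts sum to 11, and the condition 'no summand exceeds 4' is violated.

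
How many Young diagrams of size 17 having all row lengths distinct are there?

There are too many to list fully; the first 12 (by largest part) are:
17
1 + 16
2 + 15
3 + 14
1 + 2 + 14
4 + 13
1 + 3 + 13
5 + 12
1 + 4 + 12
2 + 3 + 12
6 + 11
1 + 5 + 11
…and 26 more, for 38 total.

38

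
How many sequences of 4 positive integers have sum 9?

56

By stars and bars with positive parts, the count is C(8,3) = 56.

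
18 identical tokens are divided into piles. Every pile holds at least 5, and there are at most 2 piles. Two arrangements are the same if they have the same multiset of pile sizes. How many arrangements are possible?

6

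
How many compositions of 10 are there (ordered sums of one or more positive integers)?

The number of compositions of n is 2^(n−1); here 2^9 = 512.

512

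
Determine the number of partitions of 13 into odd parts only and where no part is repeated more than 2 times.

7

They are:
13
11 + 1 + 1
9 + 3 + 1
7 + 5 + 1
7 + 3 + 3
5 + 5 + 3
5 + 3 + 3 + 1 + 1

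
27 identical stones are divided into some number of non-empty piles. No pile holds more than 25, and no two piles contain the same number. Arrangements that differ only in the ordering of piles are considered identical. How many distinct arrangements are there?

Direct enumeration gives 190 partitions.

190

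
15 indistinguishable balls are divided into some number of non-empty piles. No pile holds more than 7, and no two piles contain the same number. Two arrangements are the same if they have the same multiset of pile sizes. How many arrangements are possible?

Enumerating:
7, 6, 2
7, 5, 3
7, 5, 2, 1
7, 4, 3, 1
6, 5, 4
6, 5, 3, 1
6, 4, 3, 2
5, 4, 3, 2, 1
Counting gives 8.

8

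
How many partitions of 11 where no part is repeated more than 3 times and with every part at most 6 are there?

27

There are too many to list fully; the first 12 (by largest part) are:
6, 5
6, 4, 1
6, 3, 2
6, 3, 1, 1
6, 2, 2, 1
6, 2, 1, 1, 1
5, 5, 1
5, 4, 2
5, 4, 1, 1
5, 3, 3
5, 3, 2, 1
5, 3, 1, 1, 1
…and 15 more, for 27 total.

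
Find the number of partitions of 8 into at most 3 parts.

10

The partitions of 8 that satisfy the conditions:
8
1,7
2,6
1,1,6
3,5
1,2,5
4,4
1,3,4
2,2,4
2,3,3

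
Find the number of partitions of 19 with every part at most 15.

483

Direct enumeration gives 483 partitions.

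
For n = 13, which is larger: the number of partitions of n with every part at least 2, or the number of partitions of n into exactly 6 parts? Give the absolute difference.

10

Partitions of 13 with every part at least 2: 24.
Partitions of 13 into exactly 6 parts: 14.
|24 − 14| = 10.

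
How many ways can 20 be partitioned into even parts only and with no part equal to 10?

There are too many to list fully; the first 12 (by largest part) are:
20
18, 2
16, 4
16, 2, 2
14, 6
14, 4, 2
14, 2, 2, 2
12, 8
12, 6, 2
12, 4, 4
12, 4, 2, 2
12, 2, 2, 2, 2
…and 23 more, for 35 total.

35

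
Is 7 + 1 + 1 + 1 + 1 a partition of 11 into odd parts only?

Yes

The parts sum to 11, and the condition 'every summand is odd' holds.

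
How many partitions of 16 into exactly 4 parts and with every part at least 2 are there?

15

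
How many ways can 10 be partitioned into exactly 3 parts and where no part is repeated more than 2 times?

Listing the qualifying partitions of 10:
1+1+8
1+2+7
1+3+6
2+2+6
1+4+5
2+3+5
2+4+4
3+3+4
Counting gives 8.

8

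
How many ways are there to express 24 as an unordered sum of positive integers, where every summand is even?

77

Systematic enumeration (by largest part, then next-largest, …) yields 77.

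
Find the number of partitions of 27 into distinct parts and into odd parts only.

14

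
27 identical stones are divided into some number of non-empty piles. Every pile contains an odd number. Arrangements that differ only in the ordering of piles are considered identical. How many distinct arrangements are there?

192

A full systematic count gives 192.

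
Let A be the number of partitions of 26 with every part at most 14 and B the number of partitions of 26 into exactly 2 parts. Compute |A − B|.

2228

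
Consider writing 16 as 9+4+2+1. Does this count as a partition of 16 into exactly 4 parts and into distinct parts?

Yes

The parts sum to 16, and the condition 'there are exactly 4 summands' holds; the condition 'all summands are distinct' holds.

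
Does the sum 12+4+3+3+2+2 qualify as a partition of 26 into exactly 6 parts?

Yes

The parts sum to 26, and the condition 'there are exactly 6 summands' holds.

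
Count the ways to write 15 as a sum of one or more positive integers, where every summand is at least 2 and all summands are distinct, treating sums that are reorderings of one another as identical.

15

They are:
15
13+2
12+3
11+4
10+5
10+3+2
9+6
9+4+2
8+7
8+5+2
8+4+3
7+6+2
7+5+3
6+5+4
6+4+3+2
That's 15 in total.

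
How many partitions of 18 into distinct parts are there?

46

A partial list (first 12 by largest part):
18
17, 1
16, 2
15, 3
15, 2, 1
14, 4
14, 3, 1
13, 5
13, 4, 1
13, 3, 2
12, 6
12, 5, 1
…and 34 more, for 46 total.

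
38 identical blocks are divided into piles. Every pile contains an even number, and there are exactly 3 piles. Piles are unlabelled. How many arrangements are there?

30

There are too many to list fully; the first 12 (by largest part) are:
34 + 2 + 2
32 + 4 + 2
30 + 6 + 2
30 + 4 + 4
28 + 8 + 2
28 + 6 + 4
26 + 10 + 2
26 + 8 + 4
26 + 6 + 6
24 + 12 + 2
24 + 10 + 4
24 + 8 + 6
…and 18 more, for 30 total.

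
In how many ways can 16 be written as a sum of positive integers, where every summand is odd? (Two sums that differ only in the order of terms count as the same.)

32

There are too many to list fully; the first 12 (by largest part) are:
15+1
13+3
13+1+1+1
11+5
11+3+1+1
11+1+1+1+1+1
9+7
9+5+1+1
9+3+3+1
9+3+1+1+1+1
9+1+1+1+1+1+1+1
7+7+1+1
…and 20 more, for 32 total.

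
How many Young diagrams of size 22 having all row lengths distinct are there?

89

Counting exhaustively, 89 partitions satisfy the conditions.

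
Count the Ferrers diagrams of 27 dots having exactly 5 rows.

Counting exhaustively, 255 partitions satisfy the conditions.

255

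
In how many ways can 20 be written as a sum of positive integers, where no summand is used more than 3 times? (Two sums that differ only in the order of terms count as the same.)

320

Direct enumeration gives 320 partitions.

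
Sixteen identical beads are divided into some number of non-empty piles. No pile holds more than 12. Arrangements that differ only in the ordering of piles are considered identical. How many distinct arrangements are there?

224

There are 224 such partitions.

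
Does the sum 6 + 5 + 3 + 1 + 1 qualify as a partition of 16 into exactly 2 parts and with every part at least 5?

No

The parts sum to 16, and the condition 'there are exactly 2 summands' is violated.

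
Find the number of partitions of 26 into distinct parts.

A full systematic count gives 165.

165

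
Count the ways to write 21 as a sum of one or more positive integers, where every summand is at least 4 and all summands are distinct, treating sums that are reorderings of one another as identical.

Enumerating:
21
4 + 17
5 + 16
6 + 15
7 + 14
8 + 13
9 + 12
4 + 5 + 12
10 + 11
4 + 6 + 11
4 + 7 + 10
5 + 6 + 10
4 + 8 + 9
5 + 7 + 9
6 + 7 + 8

15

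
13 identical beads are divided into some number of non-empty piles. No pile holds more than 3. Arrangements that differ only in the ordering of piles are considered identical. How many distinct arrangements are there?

21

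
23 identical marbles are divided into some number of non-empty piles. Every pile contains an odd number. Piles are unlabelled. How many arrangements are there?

104

Direct enumeration gives 104 partitions.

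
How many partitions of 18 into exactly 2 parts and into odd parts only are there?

5

Listing the qualifying partitions of 18:
17+1
15+3
13+5
11+7
9+9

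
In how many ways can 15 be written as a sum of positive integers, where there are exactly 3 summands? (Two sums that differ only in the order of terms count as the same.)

Listing the qualifying partitions of 15:
1,1,13
1,2,12
1,3,11
2,2,11
1,4,10
2,3,10
1,5,9
2,4,9
3,3,9
1,6,8
2,5,8
3,4,8
1,7,7
2,6,7
3,5,7
4,4,7
3,6,6
4,5,6
5,5,5
Counting gives 19.

19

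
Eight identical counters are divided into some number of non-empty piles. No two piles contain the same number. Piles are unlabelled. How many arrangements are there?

6

The partitions of 8 that satisfy the conditions:
8
7 + 1
6 + 2
5 + 3
5 + 2 + 1
4 + 3 + 1
Counting gives 6.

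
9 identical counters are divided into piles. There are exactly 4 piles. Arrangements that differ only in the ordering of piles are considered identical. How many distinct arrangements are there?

The partitions of 9 that satisfy the conditions:
6, 1, 1, 1
5, 2, 1, 1
4, 3, 1, 1
4, 2, 2, 1
3, 3, 2, 1
3, 2, 2, 2

6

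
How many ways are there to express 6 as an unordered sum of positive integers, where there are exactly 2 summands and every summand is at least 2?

Enumerating:
4,2
3,3
That's 2 in total.

2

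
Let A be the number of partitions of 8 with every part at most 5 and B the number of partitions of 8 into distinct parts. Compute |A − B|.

12

Partitions of 8 with every part at most 5: 18.
Partitions of 8 into distinct parts: 6.
|18 − 6| = 12.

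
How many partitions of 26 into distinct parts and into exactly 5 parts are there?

A partial list (first 12 by largest part):
16+4+3+2+1
15+5+3+2+1
14+6+3+2+1
14+5+4+2+1
13+7+3+2+1
13+6+4+2+1
13+5+4+3+1
12+8+3+2+1
12+7+4+2+1
12+6+5+2+1
12+6+4+3+1
12+5+4+3+2
…and 25 more, for 37 total.

37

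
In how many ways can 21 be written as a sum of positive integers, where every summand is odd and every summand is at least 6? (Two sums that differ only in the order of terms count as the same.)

2

Enumerating:
21
7+7+7
That's 2 in total.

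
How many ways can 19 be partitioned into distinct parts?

54

A partial list (first 12 by largest part):
19
18+1
17+2
16+3
16+2+1
15+4
15+3+1
14+5
14+4+1
14+3+2
13+6
13+5+1
…and 42 more, for 54 total.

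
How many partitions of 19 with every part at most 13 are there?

Systematic enumeration (by largest part, then next-largest, …) yields 471.

471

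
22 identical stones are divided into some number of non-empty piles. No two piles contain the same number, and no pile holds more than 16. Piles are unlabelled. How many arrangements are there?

79

Systematic enumeration (by largest part, then next-largest, …) yields 79.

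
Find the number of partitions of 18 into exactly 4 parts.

47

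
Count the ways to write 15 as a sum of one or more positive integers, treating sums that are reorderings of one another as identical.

176

There are 176 such partitions.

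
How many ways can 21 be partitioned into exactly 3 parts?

There are too many to list fully; the first 12 (by largest part) are:
1, 1, 19
1, 2, 18
1, 3, 17
2, 2, 17
1, 4, 16
2, 3, 16
1, 5, 15
2, 4, 15
3, 3, 15
1, 6, 14
2, 5, 14
3, 4, 14
…and 25 more, for 37 total.

37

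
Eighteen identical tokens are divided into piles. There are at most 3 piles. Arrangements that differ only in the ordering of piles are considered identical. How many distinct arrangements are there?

37

A partial list (first 12 by largest part):
18
17, 1
16, 2
16, 1, 1
15, 3
15, 2, 1
14, 4
14, 3, 1
14, 2, 2
13, 5
13, 4, 1
13, 3, 2
…and 25 more, for 37 total.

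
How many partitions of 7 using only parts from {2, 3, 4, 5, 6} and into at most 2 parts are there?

2

Listing the qualifying partitions of 7:
5,2
4,3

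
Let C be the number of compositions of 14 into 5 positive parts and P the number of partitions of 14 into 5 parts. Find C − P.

692

Compositions: C(13,4) = 715.
Unordered (partitions into 5 parts): 23.
Difference: 715 − 23 = 692.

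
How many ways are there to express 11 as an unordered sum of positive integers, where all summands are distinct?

12

They are:
11
10,1
9,2
8,3
8,2,1
7,4
7,3,1
6,5
6,4,1
6,3,2
5,4,2
5,3,2,1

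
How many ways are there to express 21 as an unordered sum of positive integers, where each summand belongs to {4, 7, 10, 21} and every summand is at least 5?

2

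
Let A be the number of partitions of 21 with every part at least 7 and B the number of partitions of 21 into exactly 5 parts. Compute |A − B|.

Partitions of 21 with every part at least 7: 6.
Partitions of 21 into exactly 5 parts: 101.
|6 − 101| = 95.

95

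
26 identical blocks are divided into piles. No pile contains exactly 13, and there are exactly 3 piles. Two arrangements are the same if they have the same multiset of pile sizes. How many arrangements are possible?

50

There are too many to list fully; the first 12 (by largest part) are:
24+1+1
23+2+1
22+3+1
22+2+2
21+4+1
21+3+2
20+5+1
20+4+2
20+3+3
19+6+1
19+5+2
19+4+3
…and 38 more, for 50 total.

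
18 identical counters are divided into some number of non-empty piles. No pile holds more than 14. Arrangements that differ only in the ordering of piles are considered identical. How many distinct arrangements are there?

A full systematic count gives 378.

378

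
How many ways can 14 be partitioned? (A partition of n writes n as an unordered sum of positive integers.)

135

Systematic enumeration (by largest part, then next-largest, …) yields 135.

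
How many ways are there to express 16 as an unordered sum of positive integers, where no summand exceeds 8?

Enumerating by decreasing first part gives 186 partitions in all.

186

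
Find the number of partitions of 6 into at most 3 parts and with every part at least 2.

The partitions of 6 that satisfy the conditions:
6
4, 2
3, 3
2, 2, 2

4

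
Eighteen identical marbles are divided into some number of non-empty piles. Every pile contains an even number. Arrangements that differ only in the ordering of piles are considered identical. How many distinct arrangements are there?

30

There are too many to list fully; the first 12 (by largest part) are:
18
2, 16
4, 14
2, 2, 14
6, 12
2, 4, 12
2, 2, 2, 12
8, 10
2, 6, 10
4, 4, 10
2, 2, 4, 10
2, 2, 2, 2, 10
…and 18 more, for 30 total.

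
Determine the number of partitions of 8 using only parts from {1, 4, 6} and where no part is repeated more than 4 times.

They are:
6 + 1 + 1
4 + 4
4 + 1 + 1 + 1 + 1

3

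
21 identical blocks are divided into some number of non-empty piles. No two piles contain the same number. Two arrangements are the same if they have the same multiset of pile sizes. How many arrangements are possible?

Direct enumeration gives 76 partitions.

76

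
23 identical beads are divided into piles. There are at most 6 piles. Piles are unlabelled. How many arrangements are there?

A full systematic count gives 454.

454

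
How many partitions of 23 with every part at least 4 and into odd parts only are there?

5

They are:
23
5,5,13
5,7,11
5,9,9
7,7,9
Counting gives 5.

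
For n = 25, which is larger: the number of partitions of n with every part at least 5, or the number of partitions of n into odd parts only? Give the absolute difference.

112

Partitions of 25 with every part at least 5: 30.
Partitions of 25 into odd parts only: 142.
|30 − 142| = 112.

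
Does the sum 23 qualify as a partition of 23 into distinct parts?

Yes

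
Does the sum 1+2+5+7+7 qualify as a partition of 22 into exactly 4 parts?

No

The parts sum to 22, and the condition 'there are exactly 4 summands' is violated.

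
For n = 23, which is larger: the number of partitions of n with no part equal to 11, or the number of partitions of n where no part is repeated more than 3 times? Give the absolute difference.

586

Partitions of 23 with no part equal to 11: 1178.
Partitions of 23 where no part is repeated more than 3 times: 592.
|1178 − 592| = 586.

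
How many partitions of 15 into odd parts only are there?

There are too many to list fully; the first 12 (by largest part) are:
15
13,1,1
11,3,1
11,1,1,1,1
9,5,1
9,3,3
9,3,1,1,1
9,1,1,1,1,1,1
7,7,1
7,5,3
7,5,1,1,1
7,3,3,1,1
…and 15 more, for 27 total.

27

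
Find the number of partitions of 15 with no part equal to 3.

Counting exhaustively, 99 partitions satisfy the conditions.

99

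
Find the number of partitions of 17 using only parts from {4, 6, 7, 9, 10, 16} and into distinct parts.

Enumerating:
10 + 7
7 + 6 + 4
Counting gives 2.

2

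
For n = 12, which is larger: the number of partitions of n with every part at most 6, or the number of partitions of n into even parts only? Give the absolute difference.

Partitions of 12 with every part at most 6: 58.
Partitions of 12 into even parts only: 11.
|58 − 11| = 47.

47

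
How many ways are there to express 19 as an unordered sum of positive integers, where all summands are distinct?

There are too many to list fully; the first 12 (by largest part) are:
19
18 + 1
17 + 2
16 + 3
16 + 2 + 1
15 + 4
15 + 3 + 1
14 + 5
14 + 4 + 1
14 + 3 + 2
13 + 6
13 + 5 + 1
…and 42 more, for 54 total.

54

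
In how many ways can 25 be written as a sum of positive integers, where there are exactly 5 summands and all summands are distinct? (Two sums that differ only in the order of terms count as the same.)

30

There are too many to list fully; the first 12 (by largest part) are:
15,4,3,2,1
14,5,3,2,1
13,6,3,2,1
13,5,4,2,1
12,7,3,2,1
12,6,4,2,1
12,5,4,3,1
11,8,3,2,1
11,7,4,2,1
11,6,5,2,1
11,6,4,3,1
11,5,4,3,2
…and 18 more, for 30 total.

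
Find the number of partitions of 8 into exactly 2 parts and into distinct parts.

Listing the qualifying partitions of 8:
7 + 1
6 + 2
5 + 3
That's 3 in total.

3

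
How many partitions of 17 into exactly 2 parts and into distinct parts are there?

8

Enumerating:
1,16
2,15
3,14
4,13
5,12
6,11
7,10
8,9
That's 8 in total.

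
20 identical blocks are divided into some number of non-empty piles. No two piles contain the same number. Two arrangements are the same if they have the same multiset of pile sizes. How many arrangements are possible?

A partial list (first 12 by largest part):
20
19,1
18,2
17,3
17,2,1
16,4
16,3,1
15,5
15,4,1
15,3,2
14,6
14,5,1
…and 52 more, for 64 total.

64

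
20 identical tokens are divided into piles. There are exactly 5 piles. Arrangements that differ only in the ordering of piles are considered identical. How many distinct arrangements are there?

84

A full systematic count gives 84.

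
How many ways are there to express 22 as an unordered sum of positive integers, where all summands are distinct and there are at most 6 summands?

89

Systematic enumeration (by largest part, then next-largest, …) yields 89.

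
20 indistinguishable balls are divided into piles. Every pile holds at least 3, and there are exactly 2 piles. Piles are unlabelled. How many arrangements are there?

The partitions of 20 that satisfy the conditions:
17+3
16+4
15+5
14+6
13+7
12+8
11+9
10+10
Counting gives 8.

8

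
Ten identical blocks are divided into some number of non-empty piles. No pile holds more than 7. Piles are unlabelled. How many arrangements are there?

A partial list (first 12 by largest part):
3+7
1+2+7
1+1+1+7
4+6
1+3+6
2+2+6
1+1+2+6
1+1+1+1+6
5+5
1+4+5
2+3+5
1+1+3+5
…and 26 more, for 38 total.

38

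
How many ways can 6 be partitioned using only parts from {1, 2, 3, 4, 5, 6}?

They are:
6
5,1
4,2
4,1,1
3,3
3,2,1
3,1,1,1
2,2,2
2,2,1,1
2,1,1,1,1
1,1,1,1,1,1

11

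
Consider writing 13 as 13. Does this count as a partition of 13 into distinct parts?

The parts sum to 13, and the condition 'all summands are distinct' holds.

Yes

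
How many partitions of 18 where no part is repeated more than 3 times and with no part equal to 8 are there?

Counting exhaustively, 179 partitions satisfy the conditions.

179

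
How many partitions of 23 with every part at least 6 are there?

Listing the qualifying partitions of 23:
23
6,17
7,16
8,15
9,14
10,13
11,12
6,6,11
6,7,10
6,8,9
7,7,9
7,8,8

12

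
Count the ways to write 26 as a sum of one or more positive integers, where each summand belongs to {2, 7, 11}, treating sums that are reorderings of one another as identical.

They are:
11,11,2,2
11,7,2,2,2,2
7,7,2,2,2,2,2,2
2,2,2,2,2,2,2,2,2,2,2,2,2

4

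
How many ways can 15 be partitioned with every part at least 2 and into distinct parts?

Listing the qualifying partitions of 15:
15
13+2
12+3
11+4
10+5
10+3+2
9+6
9+4+2
8+7
8+5+2
8+4+3
7+6+2
7+5+3
6+5+4
6+4+3+2
That's 15 in total.

15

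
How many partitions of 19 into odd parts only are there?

A partial list (first 12 by largest part):
19
17+1+1
15+3+1
15+1+1+1+1
13+5+1
13+3+3
13+3+1+1+1
13+1+1+1+1+1+1
11+7+1
11+5+3
11+5+1+1+1
11+3+3+1+1
…and 42 more, for 54 total.

54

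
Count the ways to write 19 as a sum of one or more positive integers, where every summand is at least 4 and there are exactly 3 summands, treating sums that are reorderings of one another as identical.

8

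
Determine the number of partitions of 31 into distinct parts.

There are 340 such partitions.

340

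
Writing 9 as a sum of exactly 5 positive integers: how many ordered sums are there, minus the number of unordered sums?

65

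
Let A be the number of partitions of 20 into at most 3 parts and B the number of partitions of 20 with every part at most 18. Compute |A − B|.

Partitions of 20 into at most 3 parts: 44.
Partitions of 20 with every part at most 18: 625.
|44 − 625| = 581.

581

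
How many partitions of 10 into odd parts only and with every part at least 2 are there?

The partitions of 10 that satisfy the conditions:
3 + 7
5 + 5
That's 2 in total.

2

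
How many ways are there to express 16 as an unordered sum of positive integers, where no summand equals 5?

A full systematic count gives 175.

175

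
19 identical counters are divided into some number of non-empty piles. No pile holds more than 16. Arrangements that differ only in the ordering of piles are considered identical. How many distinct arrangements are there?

486

Enumerating by decreasing first part gives 486 partitions in all.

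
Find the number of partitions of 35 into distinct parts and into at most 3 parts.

103

Enumerating by decreasing first part gives 103 partitions in all.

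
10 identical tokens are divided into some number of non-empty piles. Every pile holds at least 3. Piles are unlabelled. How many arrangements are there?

5

Enumerating:
10
7 + 3
6 + 4
5 + 5
4 + 3 + 3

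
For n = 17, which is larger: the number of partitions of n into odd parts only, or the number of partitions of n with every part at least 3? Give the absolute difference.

Partitions of 17 into odd parts only: 38.
Partitions of 17 with every part at least 3: 25.
|38 − 25| = 13.

13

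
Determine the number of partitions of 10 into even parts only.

The partitions of 10 that satisfy the conditions:
10
2+8
4+6
2+2+6
2+4+4
2+2+2+4
2+2+2+2+2
Counting gives 7.

7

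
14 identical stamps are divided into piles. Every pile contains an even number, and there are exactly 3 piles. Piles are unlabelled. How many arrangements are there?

Listing the qualifying partitions of 14:
10,2,2
8,4,2
6,6,2
6,4,4
Counting gives 4.

4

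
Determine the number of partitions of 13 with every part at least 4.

5

Listing the qualifying partitions of 13:
13
9+4
8+5
7+6
5+4+4
Counting gives 5.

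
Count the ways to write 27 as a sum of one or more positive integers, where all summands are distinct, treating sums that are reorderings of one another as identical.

Direct enumeration gives 192 partitions.

192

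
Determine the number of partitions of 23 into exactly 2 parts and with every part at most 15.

They are:
8, 15
9, 14
10, 13
11, 12
Counting gives 4.

4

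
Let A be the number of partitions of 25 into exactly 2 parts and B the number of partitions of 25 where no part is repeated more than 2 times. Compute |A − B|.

Partitions of 25 into exactly 2 parts: 12.
Partitions of 25 where no part is repeated more than 2 times: 513.
|12 − 513| = 501.

501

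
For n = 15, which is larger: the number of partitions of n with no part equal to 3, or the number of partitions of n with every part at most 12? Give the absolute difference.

73

Partitions of 15 with no part equal to 3: 99.
Partitions of 15 with every part at most 12: 172.
|99 − 172| = 73.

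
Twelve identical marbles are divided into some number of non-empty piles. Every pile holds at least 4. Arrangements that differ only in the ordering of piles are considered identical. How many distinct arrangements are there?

5

They are:
12
8+4
7+5
6+6
4+4+4
Counting gives 5.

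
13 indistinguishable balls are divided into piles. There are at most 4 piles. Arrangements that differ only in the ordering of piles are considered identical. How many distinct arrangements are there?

A partial list (first 12 by largest part):
13
12,1
11,2
11,1,1
10,3
10,2,1
10,1,1,1
9,4
9,3,1
9,2,2
9,2,1,1
8,5
…and 27 more, for 39 total.

39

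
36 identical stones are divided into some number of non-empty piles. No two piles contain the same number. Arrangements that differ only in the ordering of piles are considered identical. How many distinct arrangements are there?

There are 668 such partitions.

668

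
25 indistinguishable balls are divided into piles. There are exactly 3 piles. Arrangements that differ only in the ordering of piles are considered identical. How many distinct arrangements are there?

A partial list (first 12 by largest part):
1, 1, 23
1, 2, 22
1, 3, 21
2, 2, 21
1, 4, 20
2, 3, 20
1, 5, 19
2, 4, 19
3, 3, 19
1, 6, 18
2, 5, 18
3, 4, 18
…and 40 more, for 52 total.

52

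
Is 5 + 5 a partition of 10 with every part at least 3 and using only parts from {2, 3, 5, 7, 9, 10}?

Yes

The parts sum to 10, and the condition 'every summand is at least 3' holds; the condition 'each summand belongs to {2, 3, 5, 7, 9, 10}' holds.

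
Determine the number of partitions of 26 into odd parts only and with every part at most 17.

154

Systematic enumeration (by largest part, then next-largest, …) yields 154.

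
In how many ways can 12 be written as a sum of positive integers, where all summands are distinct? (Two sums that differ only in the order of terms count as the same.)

15

Listing the qualifying partitions of 12:
12
11 + 1
10 + 2
9 + 3
9 + 2 + 1
8 + 4
8 + 3 + 1
7 + 5
7 + 4 + 1
7 + 3 + 2
6 + 5 + 1
6 + 4 + 2
6 + 3 + 2 + 1
5 + 4 + 3
5 + 4 + 2 + 1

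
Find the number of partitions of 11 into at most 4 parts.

There are too many to list fully; the first 12 (by largest part) are:
11
1, 10
2, 9
1, 1, 9
3, 8
1, 2, 8
1, 1, 1, 8
4, 7
1, 3, 7
2, 2, 7
1, 1, 2, 7
5, 6
…and 15 more, for 27 total.

27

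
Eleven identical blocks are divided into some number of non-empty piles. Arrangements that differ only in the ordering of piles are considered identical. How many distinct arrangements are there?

56

There are too many to list fully; the first 12 (by largest part) are:
11
1,10
2,9
1,1,9
3,8
1,2,8
1,1,1,8
4,7
1,3,7
2,2,7
1,1,2,7
1,1,1,1,7
…and 44 more, for 56 total.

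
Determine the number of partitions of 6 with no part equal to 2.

The partitions of 6 that satisfy the conditions:
6
5, 1
4, 1, 1
3, 3
3, 1, 1, 1
1, 1, 1, 1, 1, 1

6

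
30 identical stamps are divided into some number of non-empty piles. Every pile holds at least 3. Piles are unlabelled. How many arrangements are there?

331

Counting exhaustively, 331 partitions satisfy the conditions.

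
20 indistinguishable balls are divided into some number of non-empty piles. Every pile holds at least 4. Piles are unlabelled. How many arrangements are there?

The partitions of 20 that satisfy the conditions:
20
16,4
15,5
14,6
13,7
12,8
12,4,4
11,9
11,5,4
10,10
10,6,4
10,5,5
9,7,4
9,6,5
8,8,4
8,7,5
8,6,6
8,4,4,4
7,7,6
7,5,4,4
6,6,4,4
6,5,5,4
5,5,5,5
4,4,4,4,4
Counting gives 24.

24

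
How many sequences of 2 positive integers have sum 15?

14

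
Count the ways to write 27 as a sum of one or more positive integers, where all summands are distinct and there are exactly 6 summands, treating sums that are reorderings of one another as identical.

11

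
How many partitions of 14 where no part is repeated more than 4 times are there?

Enumerating by decreasing first part gives 100 partitions in all.

100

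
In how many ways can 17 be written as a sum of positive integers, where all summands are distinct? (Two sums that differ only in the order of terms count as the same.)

A partial list (first 12 by largest part):
17
1 + 16
2 + 15
3 + 14
1 + 2 + 14
4 + 13
1 + 3 + 13
5 + 12
1 + 4 + 12
2 + 3 + 12
6 + 11
1 + 5 + 11
…and 26 more, for 38 total.

38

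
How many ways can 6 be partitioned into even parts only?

3

Listing the qualifying partitions of 6:
6
2, 4
2, 2, 2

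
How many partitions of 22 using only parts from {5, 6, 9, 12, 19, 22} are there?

3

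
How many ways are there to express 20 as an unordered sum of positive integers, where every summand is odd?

There are too many to list fully; the first 12 (by largest part) are:
19+1
17+3
17+1+1+1
15+5
15+3+1+1
15+1+1+1+1+1
13+7
13+5+1+1
13+3+3+1
13+3+1+1+1+1
13+1+1+1+1+1+1+1
11+9
…and 52 more, for 64 total.

64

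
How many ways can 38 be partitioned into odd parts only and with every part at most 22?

788

Counting exhaustively, 788 partitions satisfy the conditions.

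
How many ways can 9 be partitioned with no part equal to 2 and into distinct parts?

Enumerating:
9
8 + 1
6 + 3
5 + 4
5 + 3 + 1
That's 5 in total.

5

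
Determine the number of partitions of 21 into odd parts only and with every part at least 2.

12

Enumerating:
21
15+3+3
13+5+3
11+7+3
11+5+5
9+9+3
9+7+5
9+3+3+3+3
7+7+7
7+5+3+3+3
5+5+5+3+3
3+3+3+3+3+3+3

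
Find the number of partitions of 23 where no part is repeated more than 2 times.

355

A full systematic count gives 355.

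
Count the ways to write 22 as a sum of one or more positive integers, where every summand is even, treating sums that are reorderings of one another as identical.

56

A partial list (first 12 by largest part):
22
20+2
18+4
18+2+2
16+6
16+4+2
16+2+2+2
14+8
14+6+2
14+4+4
14+4+2+2
14+2+2+2+2
…and 44 more, for 56 total.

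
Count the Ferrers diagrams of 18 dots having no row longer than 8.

A full systematic count gives 288.

288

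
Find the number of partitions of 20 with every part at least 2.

Enumerating by decreasing first part gives 137 partitions in all.

137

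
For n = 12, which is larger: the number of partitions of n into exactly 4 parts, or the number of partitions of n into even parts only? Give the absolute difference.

4

Partitions of 12 into exactly 4 parts: 15.
Partitions of 12 into even parts only: 11.
|15 − 11| = 4.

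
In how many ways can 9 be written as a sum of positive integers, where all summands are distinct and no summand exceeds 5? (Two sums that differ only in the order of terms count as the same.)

3

They are:
4,5
1,3,5
2,3,4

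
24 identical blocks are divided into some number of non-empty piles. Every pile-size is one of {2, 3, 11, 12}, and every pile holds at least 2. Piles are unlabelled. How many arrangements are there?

Enumerating:
12, 12
3, 3, 3, 3, 12
2, 2, 2, 3, 3, 12
2, 2, 2, 2, 2, 2, 12
2, 11, 11
2, 2, 3, 3, 3, 11
2, 2, 2, 2, 2, 3, 11
3, 3, 3, 3, 3, 3, 3, 3
2, 2, 2, 3, 3, 3, 3, 3, 3
2, 2, 2, 2, 2, 2, 3, 3, 3, 3
2, 2, 2, 2, 2, 2, 2, 2, 2, 3, 3
2, 2, 2, 2, 2, 2, 2, 2, 2, 2, 2, 2
Counting gives 12.

12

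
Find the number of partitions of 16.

231

A full systematic count gives 231.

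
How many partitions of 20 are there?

627

A full systematic count gives 627.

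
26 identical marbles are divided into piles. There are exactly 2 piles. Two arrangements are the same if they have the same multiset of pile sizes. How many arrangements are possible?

They are:
25, 1
24, 2
23, 3
22, 4
21, 5
20, 6
19, 7
18, 8
17, 9
16, 10
15, 11
14, 12
13, 13

13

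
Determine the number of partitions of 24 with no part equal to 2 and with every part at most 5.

78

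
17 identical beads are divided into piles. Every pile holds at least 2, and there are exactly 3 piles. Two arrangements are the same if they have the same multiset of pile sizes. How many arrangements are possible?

They are:
13, 2, 2
12, 3, 2
11, 4, 2
11, 3, 3
10, 5, 2
10, 4, 3
9, 6, 2
9, 5, 3
9, 4, 4
8, 7, 2
8, 6, 3
8, 5, 4
7, 7, 3
7, 6, 4
7, 5, 5
6, 6, 5

16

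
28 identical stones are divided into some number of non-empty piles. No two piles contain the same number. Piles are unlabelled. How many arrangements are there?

Enumerating by decreasing first part gives 222 partitions in all.

222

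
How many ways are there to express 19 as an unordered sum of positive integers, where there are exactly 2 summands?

The partitions of 19 that satisfy the conditions:
18,1
17,2
16,3
15,4
14,5
13,6
12,7
11,8
10,9

9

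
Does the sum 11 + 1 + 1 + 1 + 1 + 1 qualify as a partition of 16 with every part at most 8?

No

The parts sum to 16, and the condition 'no summand exceeds 8' is violated.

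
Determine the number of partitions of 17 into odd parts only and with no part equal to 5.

23

Enumerating:
17
15, 1, 1
13, 3, 1
13, 1, 1, 1, 1
11, 3, 3
11, 3, 1, 1, 1
11, 1, 1, 1, 1, 1, 1
9, 7, 1
9, 3, 3, 1, 1
9, 3, 1, 1, 1, 1, 1
9, 1, 1, 1, 1, 1, 1, 1, 1
7, 7, 3
7, 7, 1, 1, 1
7, 3, 3, 3, 1
7, 3, 3, 1, 1, 1, 1
7, 3, 1, 1, 1, 1, 1, 1, 1
7, 1, 1, 1, 1, 1, 1, 1, 1, 1, 1
3, 3, 3, 3, 3, 1, 1
3, 3, 3, 3, 1, 1, 1, 1, 1
3, 3, 3, 1, 1, 1, 1, 1, 1, 1, 1
3, 3, 1, 1, 1, 1, 1, 1, 1, 1, 1, 1, 1
3, 1, 1, 1, 1, 1, 1, 1, 1, 1, 1, 1, 1, 1, 1
1, 1, 1, 1, 1, 1, 1, 1, 1, 1, 1, 1, 1, 1, 1, 1, 1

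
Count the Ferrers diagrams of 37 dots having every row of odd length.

There are 760 such partitions.

760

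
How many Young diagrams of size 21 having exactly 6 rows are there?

110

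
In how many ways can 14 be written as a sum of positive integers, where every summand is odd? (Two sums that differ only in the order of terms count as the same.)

22

The partitions of 14 that satisfy the conditions:
13 + 1
11 + 3
11 + 1 + 1 + 1
9 + 5
9 + 3 + 1 + 1
9 + 1 + 1 + 1 + 1 + 1
7 + 7
7 + 5 + 1 + 1
7 + 3 + 3 + 1
7 + 3 + 1 + 1 + 1 + 1
7 + 1 + 1 + 1 + 1 + 1 + 1 + 1
5 + 5 + 3 + 1
5 + 5 + 1 + 1 + 1 + 1
5 + 3 + 3 + 3
5 + 3 + 3 + 1 + 1 + 1
5 + 3 + 1 + 1 + 1 + 1 + 1 + 1
5 + 1 + 1 + 1 + 1 + 1 + 1 + 1 + 1 + 1
3 + 3 + 3 + 3 + 1 + 1
3 + 3 + 3 + 1 + 1 + 1 + 1 + 1
3 + 3 + 1 + 1 + 1 + 1 + 1 + 1 + 1 + 1
3 + 1 + 1 + 1 + 1 + 1 + 1 + 1 + 1 + 1 + 1 + 1
1 + 1 + 1 + 1 + 1 + 1 + 1 + 1 + 1 + 1 + 1 + 1 + 1 + 1
That's 22 in total.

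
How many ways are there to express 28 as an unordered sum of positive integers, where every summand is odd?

222

Systematic enumeration (by largest part, then next-largest, …) yields 222.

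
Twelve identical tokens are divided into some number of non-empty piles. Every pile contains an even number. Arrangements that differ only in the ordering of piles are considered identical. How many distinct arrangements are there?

The partitions of 12 that satisfy the conditions:
12
10,2
8,4
8,2,2
6,6
6,4,2
6,2,2,2
4,4,4
4,4,2,2
4,2,2,2,2
2,2,2,2,2,2

11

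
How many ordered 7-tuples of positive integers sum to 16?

A composition of 16 into 7 positive parts is chosen by placing 6 dividers among the 15 gaps between 16 units: C(15,6) = 5005.

5005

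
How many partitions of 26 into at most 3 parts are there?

70

A partial list (first 12 by largest part):
26
25+1
24+2
24+1+1
23+3
23+2+1
22+4
22+3+1
22+2+2
21+5
21+4+1
21+3+2
…and 58 more, for 70 total.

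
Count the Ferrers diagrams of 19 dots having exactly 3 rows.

A partial list (first 12 by largest part):
17,1,1
16,2,1
15,3,1
15,2,2
14,4,1
14,3,2
13,5,1
13,4,2
13,3,3
12,6,1
12,5,2
12,4,3
…and 18 more, for 30 total.

30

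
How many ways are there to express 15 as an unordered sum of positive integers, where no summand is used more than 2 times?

A partial list (first 12 by largest part):
15
1, 14
2, 13
1, 1, 13
3, 12
1, 2, 12
4, 11
1, 3, 11
2, 2, 11
1, 1, 2, 11
5, 10
1, 4, 10
…and 58 more, for 70 total.

70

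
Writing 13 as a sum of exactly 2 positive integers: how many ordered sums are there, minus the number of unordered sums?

6

Compositions: C(12,1) = 12.
Partitions of 13 into exactly 2 parts: 6.
Difference: 12 − 6 = 6.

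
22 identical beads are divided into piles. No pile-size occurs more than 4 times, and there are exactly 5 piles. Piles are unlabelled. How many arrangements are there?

There are 119 such partitions.

119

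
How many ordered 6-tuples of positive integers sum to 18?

6188

Place 5 bars in the 17 internal gaps of a row of 18 dots: C(17,5) = 6188.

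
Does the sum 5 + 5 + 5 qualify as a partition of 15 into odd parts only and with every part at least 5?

Yes

The parts sum to 15, and the condition 'every summand is odd' holds; the condition 'every summand is at least 5' holds.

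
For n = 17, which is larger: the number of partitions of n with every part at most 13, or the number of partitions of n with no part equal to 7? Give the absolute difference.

35

Partitions of 17 with every part at most 13: 290.
Partitions of 17 with no part equal to 7: 255.
|290 − 255| = 35.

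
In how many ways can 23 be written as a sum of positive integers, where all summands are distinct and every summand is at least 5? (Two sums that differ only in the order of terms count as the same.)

They are:
23
18, 5
17, 6
16, 7
15, 8
14, 9
13, 10
12, 11
12, 6, 5
11, 7, 5
10, 8, 5
10, 7, 6
9, 8, 6

13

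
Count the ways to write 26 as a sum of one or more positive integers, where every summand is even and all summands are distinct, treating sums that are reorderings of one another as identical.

18

They are:
26
2 + 24
4 + 22
6 + 20
2 + 4 + 20
8 + 18
2 + 6 + 18
10 + 16
2 + 8 + 16
4 + 6 + 16
12 + 14
2 + 10 + 14
4 + 8 + 14
2 + 4 + 6 + 14
4 + 10 + 12
6 + 8 + 12
2 + 4 + 8 + 12
2 + 6 + 8 + 10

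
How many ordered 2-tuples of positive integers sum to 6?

5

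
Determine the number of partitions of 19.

490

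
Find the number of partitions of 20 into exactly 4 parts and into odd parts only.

The partitions of 20 that satisfy the conditions:
17+1+1+1
15+3+1+1
13+5+1+1
13+3+3+1
11+7+1+1
11+5+3+1
11+3+3+3
9+9+1+1
9+7+3+1
9+5+5+1
9+5+3+3
7+7+5+1
7+7+3+3
7+5+5+3
5+5+5+5

15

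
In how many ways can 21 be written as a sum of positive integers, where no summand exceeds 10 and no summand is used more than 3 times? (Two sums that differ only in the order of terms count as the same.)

290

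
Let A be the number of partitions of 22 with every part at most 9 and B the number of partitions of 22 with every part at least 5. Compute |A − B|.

714

Partitions of 22 with every part at most 9: 732.
Partitions of 22 with every part at least 5: 18.
|732 − 18| = 714.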